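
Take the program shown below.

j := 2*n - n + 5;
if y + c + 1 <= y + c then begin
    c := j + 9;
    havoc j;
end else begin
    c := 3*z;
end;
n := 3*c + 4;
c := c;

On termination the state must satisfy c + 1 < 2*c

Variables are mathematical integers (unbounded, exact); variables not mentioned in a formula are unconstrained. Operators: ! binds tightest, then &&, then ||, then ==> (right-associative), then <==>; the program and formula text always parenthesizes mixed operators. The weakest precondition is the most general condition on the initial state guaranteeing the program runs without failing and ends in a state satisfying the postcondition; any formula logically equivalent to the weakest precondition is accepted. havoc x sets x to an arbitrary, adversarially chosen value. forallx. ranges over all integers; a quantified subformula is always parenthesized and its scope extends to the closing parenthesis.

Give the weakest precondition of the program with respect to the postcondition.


Working backward. After the program, the postcondition c + 1 < 2*c must hold; in canonical form it is c > 1.
Before c := c: c > 1
Before n := 3*c + 4: c > 1
Then branch requires j > -8; else branch requires 3*z > 1.
Before the if: 3*z > 1
Before j := 2*n - n + 5: 3*z > 1
Answer: WP = 3*z > 1


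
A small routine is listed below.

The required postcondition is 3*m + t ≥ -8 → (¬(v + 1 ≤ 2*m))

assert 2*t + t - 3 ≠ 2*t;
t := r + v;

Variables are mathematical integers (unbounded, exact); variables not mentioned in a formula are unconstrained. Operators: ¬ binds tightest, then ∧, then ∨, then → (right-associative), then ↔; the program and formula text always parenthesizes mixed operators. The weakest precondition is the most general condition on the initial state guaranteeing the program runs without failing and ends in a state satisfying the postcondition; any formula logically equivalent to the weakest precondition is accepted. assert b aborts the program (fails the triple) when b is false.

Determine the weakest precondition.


Working backward. After the program, the postcondition 3*m + t ≥ -8 → (¬(v + 1 ≤ 2*m)) must hold; in canonical form it is 3*m + t ≥ -8 → (¬(v ≤ 2*m - 1)).
Before t := r + v: 3*m + r + v ≥ -8 → (¬(v ≤ 2*m - 1))
Before assert 2*t + t - 3 ≠ 2*t: t ≠ 3 ∧ (3*m + r + v ≥ -8 → (¬(v ≤ 2*m - 1)))
Answer: WP = t ≠ 3 ∧ (3*m + r + v ≥ -8 → (¬(v ≤ 2*m - 1)))


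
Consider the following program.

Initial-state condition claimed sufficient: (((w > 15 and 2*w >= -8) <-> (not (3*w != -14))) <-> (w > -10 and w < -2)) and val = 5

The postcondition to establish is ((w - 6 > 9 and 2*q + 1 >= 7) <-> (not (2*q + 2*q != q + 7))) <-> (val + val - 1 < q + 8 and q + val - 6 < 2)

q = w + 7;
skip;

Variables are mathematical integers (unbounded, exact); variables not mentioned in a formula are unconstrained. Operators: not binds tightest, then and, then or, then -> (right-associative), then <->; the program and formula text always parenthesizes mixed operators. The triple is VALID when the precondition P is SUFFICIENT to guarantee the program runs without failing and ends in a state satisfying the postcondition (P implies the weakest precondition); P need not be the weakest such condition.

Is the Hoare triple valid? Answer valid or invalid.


Working backward. After the program, the postcondition ((w - 6 > 9 and 2*q + 1 >= 7) <-> (not (2*q + 2*q != q + 7))) <-> (val + val - 1 < q + 8 and q + val - 6 < 2) must hold; in canonical form it is ((w > 15 and 2*q >= 6) <-> (not (3*q != 7))) <-> (2*val < q + 9 and q + val < 8).
Before skip: ((w > 15 and 2*q >= 6) <-> (not (3*q != 7))) <-> (2*val < q + 9 and q + val < 8)
Before q := w + 7: ((w > 15 and 2*w >= -8) <-> (not (3*w != -14))) <-> (2*val < w + 16 and val + w < 1)
The weakest precondition is ((w > 15 and 2*w >= -8) <-> (not (3*w != -14))) <-> (2*val < w + 16 and val + w < 1).
Check whether (((w > 15 and 2*w >= -8) <-> (not (3*w != -14))) <-> (w > -10 and w < -2)) and val = 5 implies it.
Countermodel: at the initial state val = 5, w = -3, the precondition holds but the weakest precondition fails.
Answer: invalid


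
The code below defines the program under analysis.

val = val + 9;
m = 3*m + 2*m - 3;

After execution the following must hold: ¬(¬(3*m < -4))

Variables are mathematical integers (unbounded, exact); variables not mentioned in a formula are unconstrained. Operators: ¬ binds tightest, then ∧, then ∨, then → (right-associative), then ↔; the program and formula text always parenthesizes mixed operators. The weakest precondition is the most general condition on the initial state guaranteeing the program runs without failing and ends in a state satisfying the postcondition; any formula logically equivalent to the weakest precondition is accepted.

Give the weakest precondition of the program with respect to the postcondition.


Working backward. After the program, the postcondition ¬(¬(3*m < -4)) must hold; in canonical form it is 3*m < -4.
Before m := 3*m + 2*m - 3: 15*m < 5
Before val := val + 9: 15*m < 5
Answer: WP = 15*m < 5


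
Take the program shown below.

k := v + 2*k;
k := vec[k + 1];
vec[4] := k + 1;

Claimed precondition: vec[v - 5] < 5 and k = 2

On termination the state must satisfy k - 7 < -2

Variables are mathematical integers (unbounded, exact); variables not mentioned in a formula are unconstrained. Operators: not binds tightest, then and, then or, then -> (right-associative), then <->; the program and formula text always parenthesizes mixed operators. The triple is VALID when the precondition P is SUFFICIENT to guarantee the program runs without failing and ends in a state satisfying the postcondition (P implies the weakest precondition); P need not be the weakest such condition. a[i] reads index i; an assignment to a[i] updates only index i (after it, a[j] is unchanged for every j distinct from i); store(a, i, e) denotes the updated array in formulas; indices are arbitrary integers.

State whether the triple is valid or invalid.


Working backward. After the program, the postcondition k - 7 < -2 must hold; in canonical form it is k < 5.
Before vec[4] := k + 1: k < 5
Before k := vec[k + 1]: vec[k + 1] < 5
Before k := v + 2*k: vec[2*k + v + 1] < 5
The weakest precondition is vec[2*k + v + 1] < 5.
Check whether vec[v - 5] < 5 and k = 2 implies it.
Countermodel: at the initial state k = 2, v = 0, vec = {[-5] = 0, [5] = 17427, elsewhere 0}, the precondition holds but the weakest precondition fails.
Answer: invalid


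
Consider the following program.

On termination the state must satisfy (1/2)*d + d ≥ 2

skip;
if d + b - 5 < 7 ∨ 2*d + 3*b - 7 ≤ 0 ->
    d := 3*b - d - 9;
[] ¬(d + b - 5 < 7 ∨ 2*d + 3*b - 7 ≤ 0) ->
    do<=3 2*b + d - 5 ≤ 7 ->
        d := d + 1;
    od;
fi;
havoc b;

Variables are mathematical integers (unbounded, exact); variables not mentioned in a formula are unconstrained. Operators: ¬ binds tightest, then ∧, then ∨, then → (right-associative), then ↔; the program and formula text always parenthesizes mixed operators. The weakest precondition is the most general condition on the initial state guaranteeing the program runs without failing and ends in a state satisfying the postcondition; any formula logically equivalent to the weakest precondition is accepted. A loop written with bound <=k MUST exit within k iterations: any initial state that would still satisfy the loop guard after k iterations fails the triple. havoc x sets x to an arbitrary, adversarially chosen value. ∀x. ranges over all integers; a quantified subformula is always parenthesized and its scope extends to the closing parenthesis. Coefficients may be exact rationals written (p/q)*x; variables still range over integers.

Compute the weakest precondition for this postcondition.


Working backward. After the program, the postcondition (1/2)*d + d ≥ 2 must hold; in canonical form it is (3/2)*d ≥ 2.
Before havoc b: (3/2)*d ≥ 2
Then branch requires (9/2)*b ≥ (3/2)*d + 31/2; else branch requires (2*b + d ≤ 12 → ((2*b + d ≤ 11 → ((2*b + d ≤ 10 → ((¬(2*b + d ≤ 9)) ∧ (3/2)*d ≥ -5/2)) ∧ ((¬(2*b + d ≤ 10)) → (3/2)*d ≥ -1))) ∧ ((¬(2*b + d ≤ 11)) → (3/2)*d ≥ 1/2))) ∧ ((¬(2*b + d ≤ 12)) → (3/2)*d ≥ 2).
Before the if: ((b + d < 12 ∨ 3*b + 2*d ≤ 7) → (9/2)*b ≥ (3/2)*d + 31/2) ∧ ((¬(b + d < 12 ∨ 3*b + 2*d ≤ 7)) → ((2*b + d ≤ 12 → ((2*b + d ≤ 11 → ((2*b + d ≤ 10 → ((¬(2*b + d ≤ 9)) ∧ (3/2)*d ≥ -5/2)) ∧ ((¬(2*b + d ≤ 10)) → (3/2)*d ≥ -1))) ∧ ((¬(2*b + d ≤ 11)) → (3/2)*d ≥ 1/2))) ∧ ((¬(2*b + d ≤ 12)) → (3/2)*d ≥ 2)))
Before skip: ((b + d < 12 ∨ 3*b + 2*d ≤ 7) → (9/2)*b ≥ (3/2)*d + 31/2) ∧ ((¬(b + d < 12 ∨ 3*b + 2*d ≤ 7)) → ((2*b + d ≤ 12 → ((2*b + d ≤ 11 → ((2*b + d ≤ 10 → ((¬(2*b + d ≤ 9)) ∧ (3/2)*d ≥ -5/2)) ∧ ((¬(2*b + d ≤ 10)) → (3/2)*d ≥ -1))) ∧ ((¬(2*b + d ≤ 11)) → (3/2)*d ≥ 1/2))) ∧ ((¬(2*b + d ≤ 12)) → (3/2)*d ≥ 2)))
Answer: WP = ((b + d < 12 ∨ 3*b + 2*d ≤ 7) → (9/2)*b ≥ (3/2)*d + 31/2) ∧ ((¬(b + d < 12 ∨ 3*b + 2*d ≤ 7)) → ((2*b + d ≤ 12 → ((2*b + d ≤ 11 → ((2*b + d ≤ 10 → ((¬(2*b + d ≤ 9)) ∧ (3/2)*d ≥ -5/2)) ∧ ((¬(2*b + d ≤ 10)) → (3/2)*d ≥ -1))) ∧ ((¬(2*b + d ≤ 11)) → (3/2)*d ≥ 1/2))) ∧ ((¬(2*b + d ≤ 12)) → (3/2)*d ≥ 2)))


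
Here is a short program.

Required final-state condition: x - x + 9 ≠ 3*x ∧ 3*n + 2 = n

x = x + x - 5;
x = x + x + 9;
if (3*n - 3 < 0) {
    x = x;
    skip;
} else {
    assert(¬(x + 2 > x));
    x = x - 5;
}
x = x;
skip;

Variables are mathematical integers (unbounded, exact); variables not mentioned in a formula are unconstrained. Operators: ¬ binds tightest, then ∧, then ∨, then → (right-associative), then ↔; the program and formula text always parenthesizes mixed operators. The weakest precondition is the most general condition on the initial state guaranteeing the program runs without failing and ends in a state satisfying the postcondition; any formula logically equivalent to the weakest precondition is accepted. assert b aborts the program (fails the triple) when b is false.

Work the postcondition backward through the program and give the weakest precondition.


Working backward. After the program, the postcondition x - x + 9 ≠ 3*x ∧ 3*n + 2 = n must hold; in canonical form it is 3*x ≠ 9 ∧ 2*n = -2.
Before skip: 3*x ≠ 9 ∧ 2*n = -2
Before x := x: 3*x ≠ 9 ∧ 2*n = -2
Then branch requires 3*x ≠ 9 ∧ 2*n = -2; else branch requires false.
Before the if: (3*n < 3 → (3*x ≠ 9 ∧ 2*n = -2)) ∧ 3*n < 3
Before x := x + x + 9: (3*n < 3 → (6*x ≠ -18 ∧ 2*n = -2)) ∧ 3*n < 3
Before x := x + x - 5: (3*n < 3 → (12*x ≠ 12 ∧ 2*n = -2)) ∧ 3*n < 3
Answer: WP = (3*n < 3 → (12*x ≠ 12 ∧ 2*n = -2)) ∧ 3*n < 3


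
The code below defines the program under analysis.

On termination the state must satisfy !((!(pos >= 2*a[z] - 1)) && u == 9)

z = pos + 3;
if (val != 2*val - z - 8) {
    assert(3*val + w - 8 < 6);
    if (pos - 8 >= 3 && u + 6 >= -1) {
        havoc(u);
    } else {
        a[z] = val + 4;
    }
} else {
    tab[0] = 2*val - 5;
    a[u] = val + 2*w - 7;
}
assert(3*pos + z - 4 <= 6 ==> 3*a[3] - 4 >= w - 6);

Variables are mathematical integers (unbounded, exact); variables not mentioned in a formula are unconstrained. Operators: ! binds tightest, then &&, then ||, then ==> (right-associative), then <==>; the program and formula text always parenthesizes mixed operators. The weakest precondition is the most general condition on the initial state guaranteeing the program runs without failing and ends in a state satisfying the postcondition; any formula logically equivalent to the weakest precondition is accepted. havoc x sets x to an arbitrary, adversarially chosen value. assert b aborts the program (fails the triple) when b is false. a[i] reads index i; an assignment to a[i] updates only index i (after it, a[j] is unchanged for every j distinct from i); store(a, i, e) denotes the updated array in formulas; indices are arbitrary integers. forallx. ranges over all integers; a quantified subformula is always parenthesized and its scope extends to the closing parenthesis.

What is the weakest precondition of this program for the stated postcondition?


Working backward. After the program, !((!(pos >= 2*a[z] - 1)) && u == 9) must hold.
Before assert 3*pos + z - 4 <= 6 ==> 3*a[3] - 4 >= w - 6: (3*pos + z <= 10 ==> 3*a[3] >= w - 2) && (!((!(pos >= 2*a[z] - 1)) && u == 9))
Then branch requires 3*val + w < 14 && ((pos >= 11 && u >= -7) ==> (forall u_1. ((3*pos + z <= 10 ==> 3*a[3] >= w - 2) && (!((!(pos >= 2*a[z] - 1)) && u_1 == 9))))) && ((!(pos >= 11 && u >= -7)) ==> ((3*pos + z <= 10 ==> 3*store(a, z, val + 4)[3] >= w - 2) && (!((!(pos >= 2*store(a, z, val + 4)[z] - 1)) && u == 9)))); else branch requires (3*pos + z <= 10 ==> 3*store(a, u, val + 2*w - 7)[3] >= w - 2) && (!((!(pos >= 2*store(a, u, val + 2*w - 7)[z] - 1)) && u == 9)).
Before the if: (z != val - 8 ==> (3*val + w < 14 && ((pos >= 11 && u >= -7) ==> (forall u_1. ((3*pos + z <= 10 ==> 3*a[3] >= w - 2) && (!((!(pos >= 2*a[z] - 1)) && u_1 == 9))))) && ((!(pos >= 11 && u >= -7)) ==> ((3*pos + z <= 10 ==> 3*store(a, z, val + 4)[3] >= w - 2) && (!((!(pos >= 2*store(a, z, val + 4)[z] - 1)) && u == 9)))))) && ((!(z != val - 8)) ==> ((3*pos + z <= 10 ==> 3*store(a, u, val + 2*w - 7)[3] >= w - 2) && (!((!(pos >= 2*store(a, u, val + 2*w - 7)[z] - 1)) && u == 9))))
Before z := pos + 3: (pos != val - 11 ==> (3*val + w < 14 && ((pos >= 11 && u >= -7) ==> (forall u_1. ((4*pos <= 7 ==> 3*a[3] >= w - 2) && (!((!(pos >= 2*a[pos + 3] - 1)) && u_1 == 9))))) && ((!(pos >= 11 && u >= -7)) ==> ((4*pos <= 7 ==> 3*store(a, pos + 3, val + 4)[3] >= w - 2) && (!((!(pos >= 2*store(a, pos + 3, val + 4)[pos + 3] - 1)) && u == 9)))))) && ((!(pos != val - 11)) ==> ((4*pos <= 7 ==> 3*store(a, u, val + 2*w - 7)[3] >= w - 2) && (!((!(pos >= 2*store(a, u, val + 2*w - 7)[pos + 3] - 1)) && u == 9))))
Answer: WP = (pos != val - 11 ==> (3*val + w < 14 && ((pos >= 11 && u >= -7) ==> (forall u_1. ((4*pos <= 7 ==> 3*a[3] >= w - 2) && (!((!(pos >= 2*a[pos + 3] - 1)) && u_1 == 9))))) && ((!(pos >= 11 && u >= -7)) ==> ((4*pos <= 7 ==> 3*store(a, pos + 3, val + 4)[3] >= w - 2) && (!((!(pos >= 2*store(a, pos + 3, val + 4)[pos + 3] - 1)) && u == 9)))))) && ((!(pos != val - 11)) ==> ((4*pos <= 7 ==> 3*store(a, u, val + 2*w - 7)[3] >= w - 2) && (!((!(pos >= 2*store(a, u, val + 2*w - 7)[pos + 3] - 1)) && u == 9))))


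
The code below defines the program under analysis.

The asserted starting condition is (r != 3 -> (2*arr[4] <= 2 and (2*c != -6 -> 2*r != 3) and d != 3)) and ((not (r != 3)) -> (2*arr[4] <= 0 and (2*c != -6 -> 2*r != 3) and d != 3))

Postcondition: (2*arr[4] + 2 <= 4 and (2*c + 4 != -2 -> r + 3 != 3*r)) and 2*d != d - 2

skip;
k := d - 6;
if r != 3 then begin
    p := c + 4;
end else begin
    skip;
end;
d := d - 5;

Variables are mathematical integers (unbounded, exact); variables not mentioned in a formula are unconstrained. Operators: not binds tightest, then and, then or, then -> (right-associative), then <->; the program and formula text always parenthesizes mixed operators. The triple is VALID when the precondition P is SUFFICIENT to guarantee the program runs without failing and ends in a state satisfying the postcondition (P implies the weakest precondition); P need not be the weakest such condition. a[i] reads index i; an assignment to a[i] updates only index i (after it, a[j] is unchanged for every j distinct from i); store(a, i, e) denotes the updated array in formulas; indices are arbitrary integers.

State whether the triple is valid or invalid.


Working backward. After the program, the postcondition (2*arr[4] + 2 <= 4 and (2*c + 4 != -2 -> r + 3 != 3*r)) and 2*d != d - 2 must hold; in canonical form it is 2*arr[4] <= 2 and (2*c != -6 -> 2*r != 3) and d != -2.
Before d := d - 5: 2*arr[4] <= 2 and (2*c != -6 -> 2*r != 3) and d != 3
Then branch requires 2*arr[4] <= 2 and (2*c != -6 -> 2*r != 3) and d != 3; else branch requires 2*arr[4] <= 2 and (2*c != -6 -> 2*r != 3) and d != 3.
Before the if: (r != 3 -> (2*arr[4] <= 2 and (2*c != -6 -> 2*r != 3) and d != 3)) and ((not (r != 3)) -> (2*arr[4] <= 2 and (2*c != -6 -> 2*r != 3) and d != 3))
Before k := d - 6: (r != 3 -> (2*arr[4] <= 2 and (2*c != -6 -> 2*r != 3) and d != 3)) and ((not (r != 3)) -> (2*arr[4] <= 2 and (2*c != -6 -> 2*r != 3) and d != 3))
Before skip: (r != 3 -> (2*arr[4] <= 2 and (2*c != -6 -> 2*r != 3) and d != 3)) and ((not (r != 3)) -> (2*arr[4] <= 2 and (2*c != -6 -> 2*r != 3) and d != 3))
The weakest precondition is (r != 3 -> (2*arr[4] <= 2 and (2*c != -6 -> 2*r != 3) and d != 3)) and ((not (r != 3)) -> (2*arr[4] <= 2 and (2*c != -6 -> 2*r != 3) and d != 3)).
Check whether (r != 3 -> (2*arr[4] <= 2 and (2*c != -6 -> 2*r != 3) and d != 3)) and ((not (r != 3)) -> (2*arr[4] <= 0 and (2*c != -6 -> 2*r != 3) and d != 3)) implies it.
Every state satisfying the precondition satisfies the weakest precondition: the implication holds.
Answer: valid


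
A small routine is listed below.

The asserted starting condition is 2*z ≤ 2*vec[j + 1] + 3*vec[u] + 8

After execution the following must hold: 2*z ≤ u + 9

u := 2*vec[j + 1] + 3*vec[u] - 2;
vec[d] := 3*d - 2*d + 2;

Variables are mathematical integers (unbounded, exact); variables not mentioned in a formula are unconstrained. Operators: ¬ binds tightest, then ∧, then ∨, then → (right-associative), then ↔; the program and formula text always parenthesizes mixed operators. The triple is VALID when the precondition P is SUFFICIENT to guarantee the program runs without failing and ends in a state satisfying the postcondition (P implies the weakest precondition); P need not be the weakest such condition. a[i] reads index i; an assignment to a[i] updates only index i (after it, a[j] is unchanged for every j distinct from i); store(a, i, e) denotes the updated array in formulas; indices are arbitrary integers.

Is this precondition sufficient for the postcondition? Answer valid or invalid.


Working backward. After the program, 2*z ≤ u + 9 must hold.
Before vec[d] := 3*d - 2*d + 2: 2*z ≤ u + 9
Before u := 2*vec[j + 1] + 3*vec[u] - 2: 2*z ≤ 2*vec[j + 1] + 3*vec[u] + 7
The weakest precondition is 2*z ≤ 2*vec[j + 1] + 3*vec[u] + 7.
Check whether 2*z ≤ 2*vec[j + 1] + 3*vec[u] + 8 implies it.
Countermodel: at the initial state j = 1, u = 3, vec = {[2] = 0, [3] = 14080, elsewhere 14080}, z = 21124, the precondition holds but the weakest precondition fails.
Answer: invalid


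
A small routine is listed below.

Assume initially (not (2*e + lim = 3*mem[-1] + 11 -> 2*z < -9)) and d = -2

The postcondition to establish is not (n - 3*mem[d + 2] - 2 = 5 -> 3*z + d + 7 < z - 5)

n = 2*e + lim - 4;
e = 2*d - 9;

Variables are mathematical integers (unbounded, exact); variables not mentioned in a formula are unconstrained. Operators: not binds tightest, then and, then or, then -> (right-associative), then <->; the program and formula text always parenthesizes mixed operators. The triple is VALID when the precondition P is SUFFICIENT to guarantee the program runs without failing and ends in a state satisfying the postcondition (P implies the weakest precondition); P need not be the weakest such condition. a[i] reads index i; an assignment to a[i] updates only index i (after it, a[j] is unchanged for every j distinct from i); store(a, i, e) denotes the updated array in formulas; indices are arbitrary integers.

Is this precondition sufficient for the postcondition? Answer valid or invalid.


Working backward. After the program, the postcondition not (n - 3*mem[d + 2] - 2 = 5 -> 3*z + d + 7 < z - 5) must hold; in canonical form it is not (n = 3*mem[d + 2] + 7 -> d + 2*z < -12).
Before e := 2*d - 9: not (n = 3*mem[d + 2] + 7 -> d + 2*z < -12)
Before n := 2*e + lim - 4: not (2*e + lim = 3*mem[d + 2] + 11 -> d + 2*z < -12)
The weakest precondition is not (2*e + lim = 3*mem[d + 2] + 11 -> d + 2*z < -12).
Check whether (not (2*e + lim = 3*mem[-1] + 11 -> 2*z < -9)) and d = -2 implies it.
Countermodel: at the initial state d = -2, e = 0, lim = 21128, mem = {[-1] = 7039, [0] = 7040, elsewhere 7039}, z = 0, the precondition holds but the weakest precondition fails.
Answer: invalid


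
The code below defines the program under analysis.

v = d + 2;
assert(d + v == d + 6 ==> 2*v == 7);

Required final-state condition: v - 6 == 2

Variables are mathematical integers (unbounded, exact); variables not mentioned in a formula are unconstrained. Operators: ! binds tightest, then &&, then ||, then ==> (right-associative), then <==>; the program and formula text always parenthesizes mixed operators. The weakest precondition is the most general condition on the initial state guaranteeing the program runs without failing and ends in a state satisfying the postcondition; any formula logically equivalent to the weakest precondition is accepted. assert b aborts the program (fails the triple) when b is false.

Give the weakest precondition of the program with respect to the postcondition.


Working backward. After the program, the postcondition v - 6 == 2 must hold; in canonical form it is v == 8.
Before assert d + v == d + 6 ==> 2*v == 7: (v == 6 ==> 2*v == 7) && v == 8
Before v := d + 2: (d == 4 ==> 2*d == 3) && d == 6
Answer: WP = (d == 4 ==> 2*d == 3) && d == 6


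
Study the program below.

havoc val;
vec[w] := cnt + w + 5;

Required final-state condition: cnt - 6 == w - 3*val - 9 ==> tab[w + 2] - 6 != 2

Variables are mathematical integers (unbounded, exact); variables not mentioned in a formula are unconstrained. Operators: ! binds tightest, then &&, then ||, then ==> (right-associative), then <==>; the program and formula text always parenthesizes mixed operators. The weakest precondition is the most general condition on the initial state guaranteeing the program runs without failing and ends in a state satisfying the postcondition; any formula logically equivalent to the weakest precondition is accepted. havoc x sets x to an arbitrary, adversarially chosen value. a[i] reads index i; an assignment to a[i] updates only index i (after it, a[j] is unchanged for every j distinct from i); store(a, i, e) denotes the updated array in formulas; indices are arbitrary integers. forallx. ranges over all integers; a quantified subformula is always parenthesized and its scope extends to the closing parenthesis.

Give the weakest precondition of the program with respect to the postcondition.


Working backward. After the program, the postcondition cnt - 6 == w - 3*val - 9 ==> tab[w + 2] - 6 != 2 must hold; in canonical form it is cnt + 3*val == w - 3 ==> tab[w + 2] != 8.
Before vec[w] := cnt + w + 5: cnt + 3*val == w - 3 ==> tab[w + 2] != 8
Before havoc val: forall val_1. (cnt + 3*val_1 == w - 3 ==> tab[w + 2] != 8)
Answer: WP = forall val_1. (cnt + 3*val_1 == w - 3 ==> tab[w + 2] != 8)


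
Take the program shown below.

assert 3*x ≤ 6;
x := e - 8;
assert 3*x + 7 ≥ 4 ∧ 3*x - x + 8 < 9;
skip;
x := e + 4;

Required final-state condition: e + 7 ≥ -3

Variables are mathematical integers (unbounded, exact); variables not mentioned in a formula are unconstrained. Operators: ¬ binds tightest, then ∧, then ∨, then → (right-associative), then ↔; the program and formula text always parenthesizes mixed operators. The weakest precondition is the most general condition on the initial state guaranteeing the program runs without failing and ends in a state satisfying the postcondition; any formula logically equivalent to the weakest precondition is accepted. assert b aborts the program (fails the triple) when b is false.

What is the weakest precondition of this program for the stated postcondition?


Working backward. After the program, the postcondition e + 7 ≥ -3 must hold; in canonical form it is e ≥ -10.
Before x := e + 4: e ≥ -10
Before skip: e ≥ -10
Before assert 3*x + 7 ≥ 4 ∧ 3*x - x + 8 < 9: 3*x ≥ -3 ∧ 2*x < 1 ∧ e ≥ -10
Before x := e - 8: 3*e ≥ 21 ∧ 2*e < 17 ∧ e ≥ -10
Before assert 3*x ≤ 6: 3*x ≤ 6 ∧ 3*e ≥ 21 ∧ 2*e < 17 ∧ e ≥ -10
Answer: WP = 3*x ≤ 6 ∧ 3*e ≥ 21 ∧ 2*e < 17 ∧ e ≥ -10


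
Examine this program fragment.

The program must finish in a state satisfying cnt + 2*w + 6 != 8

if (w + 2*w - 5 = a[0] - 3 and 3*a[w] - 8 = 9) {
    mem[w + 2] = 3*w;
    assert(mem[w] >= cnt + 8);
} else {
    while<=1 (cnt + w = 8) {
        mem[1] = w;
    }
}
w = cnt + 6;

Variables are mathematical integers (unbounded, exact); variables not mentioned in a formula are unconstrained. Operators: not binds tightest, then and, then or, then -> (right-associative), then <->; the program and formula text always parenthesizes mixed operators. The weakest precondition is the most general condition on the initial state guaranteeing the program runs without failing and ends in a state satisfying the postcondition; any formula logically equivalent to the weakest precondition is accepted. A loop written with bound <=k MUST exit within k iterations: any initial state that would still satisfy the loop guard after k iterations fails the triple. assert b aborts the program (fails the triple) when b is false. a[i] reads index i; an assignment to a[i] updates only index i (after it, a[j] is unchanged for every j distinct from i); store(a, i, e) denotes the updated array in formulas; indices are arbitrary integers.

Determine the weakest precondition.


Working backward. After the program, the postcondition cnt + 2*w + 6 != 8 must hold; in canonical form it is cnt + 2*w != 2.
Before w := cnt + 6: 3*cnt != -10
Then branch requires store(mem, w + 2, 3*w)[w] >= cnt + 8 and 3*cnt != -10; else branch requires (cnt + w = 8 -> ((not (cnt + w = 8)) and 3*cnt != -10)) and ((not (cnt + w = 8)) -> 3*cnt != -10).
Before the if: ((3*w = a[0] + 2 and 3*a[w] = 17) -> (store(mem, w + 2, 3*w)[w] >= cnt + 8 and 3*cnt != -10)) and ((not (3*w = a[0] + 2 and 3*a[w] = 17)) -> ((cnt + w = 8 -> ((not (cnt + w = 8)) and 3*cnt != -10)) and ((not (cnt + w = 8)) -> 3*cnt != -10)))
Answer: WP = ((3*w = a[0] + 2 and 3*a[w] = 17) -> (store(mem, w + 2, 3*w)[w] >= cnt + 8 and 3*cnt != -10)) and ((not (3*w = a[0] + 2 and 3*a[w] = 17)) -> ((cnt + w = 8 -> ((not (cnt + w = 8)) and 3*cnt != -10)) and ((not (cnt + w = 8)) -> 3*cnt != -10)))


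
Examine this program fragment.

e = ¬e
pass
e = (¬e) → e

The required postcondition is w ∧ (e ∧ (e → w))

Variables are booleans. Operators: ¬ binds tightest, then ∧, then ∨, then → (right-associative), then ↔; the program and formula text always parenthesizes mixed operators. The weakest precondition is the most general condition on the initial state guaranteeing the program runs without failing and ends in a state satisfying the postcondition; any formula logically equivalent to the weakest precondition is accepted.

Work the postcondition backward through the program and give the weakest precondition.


Working backward. After the program, the postcondition w ∧ (e ∧ (e → w)) must hold; in canonical form it is w ∧ e ∧ (e → w).
Before e := (¬e) → e: w ∧ ((¬e) → e) ∧ (((¬e) → e) → w)
Before skip: w ∧ ((¬e) → e) ∧ (((¬e) → e) → w)
Before e := ¬e: w ∧ (e → (¬e)) ∧ ((e → (¬e)) → w)
Answer: WP = w ∧ (e → (¬e)) ∧ ((e → (¬e)) → w)


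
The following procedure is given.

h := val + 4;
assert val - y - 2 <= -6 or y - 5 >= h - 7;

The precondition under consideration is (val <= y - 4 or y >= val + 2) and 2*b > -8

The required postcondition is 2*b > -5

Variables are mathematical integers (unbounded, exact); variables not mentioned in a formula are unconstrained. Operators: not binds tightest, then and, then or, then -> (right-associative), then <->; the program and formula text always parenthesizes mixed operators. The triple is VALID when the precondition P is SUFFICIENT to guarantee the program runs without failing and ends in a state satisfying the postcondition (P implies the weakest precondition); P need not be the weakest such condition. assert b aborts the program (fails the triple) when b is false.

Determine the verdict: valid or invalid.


Working backward. After the program, 2*b > -5 must hold.
Before assert val - y - 2 <= -6 or y - 5 >= h - 7: (val <= y - 4 or y >= h - 2) and 2*b > -5
Before h := val + 4: (val <= y - 4 or y >= val + 2) and 2*b > -5
The weakest precondition is (val <= y - 4 or y >= val + 2) and 2*b > -5.
Check whether (val <= y - 4 or y >= val + 2) and 2*b > -8 implies it.
Countermodel: at the initial state b = -3, val = -2, y = 0, the precondition holds but the weakest precondition fails.
Answer: invalid


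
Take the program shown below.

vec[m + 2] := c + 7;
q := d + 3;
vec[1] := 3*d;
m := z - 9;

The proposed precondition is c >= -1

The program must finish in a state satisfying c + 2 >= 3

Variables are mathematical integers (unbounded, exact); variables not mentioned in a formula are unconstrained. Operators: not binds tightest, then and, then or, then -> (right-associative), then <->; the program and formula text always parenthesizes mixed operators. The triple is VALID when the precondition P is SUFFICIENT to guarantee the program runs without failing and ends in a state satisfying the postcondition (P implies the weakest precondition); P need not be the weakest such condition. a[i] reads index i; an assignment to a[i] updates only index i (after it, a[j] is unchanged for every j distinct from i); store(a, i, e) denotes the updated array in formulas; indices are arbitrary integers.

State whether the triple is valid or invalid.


Working backward. After the program, the postcondition c + 2 >= 3 must hold; in canonical form it is c >= 1.
Before m := z - 9: c >= 1
Before vec[1] := 3*d: c >= 1
Before q := d + 3: c >= 1
Before vec[m + 2] := c + 7: c >= 1
The weakest precondition is c >= 1.
Check whether c >= -1 implies it.
Countermodel: at the initial state c = -1, the precondition holds but the weakest precondition fails.
Answer: invalid


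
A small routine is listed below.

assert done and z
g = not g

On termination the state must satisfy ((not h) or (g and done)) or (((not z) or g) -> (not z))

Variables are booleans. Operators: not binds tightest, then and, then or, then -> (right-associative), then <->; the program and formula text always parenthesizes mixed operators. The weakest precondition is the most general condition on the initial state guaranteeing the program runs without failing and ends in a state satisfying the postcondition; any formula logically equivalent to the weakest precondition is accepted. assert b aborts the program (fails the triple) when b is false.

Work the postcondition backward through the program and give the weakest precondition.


Working backward. After the program, the postcondition ((not h) or (g and done)) or (((not z) or g) -> (not z)) must hold; in canonical form it is (not h) or (g and done) or (((not z) or g) -> (not z)).
Before g := not g: (not h) or ((not g) and done) or (((not z) or (not g)) -> (not z))
Before assert done and z: done and z and ((not h) or ((not g) and done) or (((not z) or (not g)) -> (not z)))
Answer: WP = done and z and ((not h) or ((not g) and done) or (((not z) or (not g)) -> (not z)))


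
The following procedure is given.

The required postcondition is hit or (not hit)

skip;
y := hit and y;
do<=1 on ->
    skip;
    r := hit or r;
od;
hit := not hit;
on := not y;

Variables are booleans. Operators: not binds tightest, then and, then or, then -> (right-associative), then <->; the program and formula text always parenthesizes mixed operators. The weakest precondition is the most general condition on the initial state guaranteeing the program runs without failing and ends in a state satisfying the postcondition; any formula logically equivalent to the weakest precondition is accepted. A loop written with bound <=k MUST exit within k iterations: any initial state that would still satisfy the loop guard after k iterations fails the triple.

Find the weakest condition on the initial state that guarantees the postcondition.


Working backward. After the program, the postcondition hit or (not hit) must hold; in canonical form it is true.
Before on := not y: true
Before hit := not hit: true
Before the loop (bound <=1), unroll the exhaustion recursion (WP_0 = exit-now case; WP_j = one more guarded iteration, up to j = 1):
  WP_0: not on
  WP_1: on -> (not on)
So before the loop: on -> (not on)
Before y := hit and y: on -> (not on)
Before skip: on -> (not on)
Answer: WP = on -> (not on)


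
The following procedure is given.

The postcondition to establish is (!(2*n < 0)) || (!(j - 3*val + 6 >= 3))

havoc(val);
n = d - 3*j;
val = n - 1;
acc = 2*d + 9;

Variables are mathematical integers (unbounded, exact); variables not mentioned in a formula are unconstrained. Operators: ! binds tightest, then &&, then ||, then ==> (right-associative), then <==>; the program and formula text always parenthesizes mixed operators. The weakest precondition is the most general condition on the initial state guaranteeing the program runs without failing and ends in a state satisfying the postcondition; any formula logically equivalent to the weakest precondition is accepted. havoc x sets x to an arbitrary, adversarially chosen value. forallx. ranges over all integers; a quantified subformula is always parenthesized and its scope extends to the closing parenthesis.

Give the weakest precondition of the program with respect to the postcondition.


Working backward. After the program, the postcondition (!(2*n < 0)) || (!(j - 3*val + 6 >= 3)) must hold; in canonical form it is (!(2*n < 0)) || (!(j >= 3*val - 3)).
Before acc := 2*d + 9: (!(2*n < 0)) || (!(j >= 3*val - 3))
Before val := n - 1: (!(2*n < 0)) || (!(j >= 3*n - 6))
Before n := d - 3*j: (!(2*d < 6*j)) || (!(10*j >= 3*d - 6))
Before havoc val: (!(2*d < 6*j)) || (!(10*j >= 3*d - 6))
Answer: WP = (!(2*d < 6*j)) || (!(10*j >= 3*d - 6))


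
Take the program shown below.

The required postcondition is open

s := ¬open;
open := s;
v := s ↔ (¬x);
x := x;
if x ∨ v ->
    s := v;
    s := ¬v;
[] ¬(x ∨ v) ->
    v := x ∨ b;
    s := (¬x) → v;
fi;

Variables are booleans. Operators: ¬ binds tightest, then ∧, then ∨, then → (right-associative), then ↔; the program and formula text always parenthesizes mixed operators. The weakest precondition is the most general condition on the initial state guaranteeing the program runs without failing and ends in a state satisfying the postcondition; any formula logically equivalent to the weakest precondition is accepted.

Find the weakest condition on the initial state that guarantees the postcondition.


Working backward. After the program, open must hold.
Then branch requires open; else branch requires open.
Before the if: ((x ∨ v) → open) ∧ ((¬(x ∨ v)) → open)
Before x := x: ((x ∨ v) → open) ∧ ((¬(x ∨ v)) → open)
Before v := s ↔ (¬x): ((x ∨ (s ↔ (¬x))) → open) ∧ ((¬(x ∨ (s ↔ (¬x)))) → open)
Before open := s: ((x ∨ (s ↔ (¬x))) → s) ∧ ((¬(x ∨ (s ↔ (¬x)))) → s)
Before s := ¬open: ((x ∨ ((¬open) ↔ (¬x))) → (¬open)) ∧ ((¬(x ∨ ((¬open) ↔ (¬x)))) → (¬open))
Answer: WP = ((x ∨ ((¬open) ↔ (¬x))) → (¬open)) ∧ ((¬(x ∨ ((¬open) ↔ (¬x)))) → (¬open))


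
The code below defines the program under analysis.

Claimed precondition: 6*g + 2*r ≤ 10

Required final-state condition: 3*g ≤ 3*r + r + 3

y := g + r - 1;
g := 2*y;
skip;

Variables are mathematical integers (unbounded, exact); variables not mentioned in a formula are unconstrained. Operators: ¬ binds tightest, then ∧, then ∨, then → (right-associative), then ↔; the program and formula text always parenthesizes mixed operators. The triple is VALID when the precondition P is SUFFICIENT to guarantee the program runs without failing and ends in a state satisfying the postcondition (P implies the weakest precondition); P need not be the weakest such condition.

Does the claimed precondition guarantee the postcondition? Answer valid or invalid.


Working backward. After the program, the postcondition 3*g ≤ 3*r + r + 3 must hold; in canonical form it is 3*g ≤ 4*r + 3.
Before skip: 3*g ≤ 4*r + 3
Before g := 2*y: 6*y ≤ 4*r + 3
Before y := g + r - 1: 6*g + 2*r ≤ 9
The weakest precondition is 6*g + 2*r ≤ 9.
Check whether 6*g + 2*r ≤ 10 implies it.
Countermodel: at the initial state g = 2, r = -1, the precondition holds but the weakest precondition fails.
Answer: invalid


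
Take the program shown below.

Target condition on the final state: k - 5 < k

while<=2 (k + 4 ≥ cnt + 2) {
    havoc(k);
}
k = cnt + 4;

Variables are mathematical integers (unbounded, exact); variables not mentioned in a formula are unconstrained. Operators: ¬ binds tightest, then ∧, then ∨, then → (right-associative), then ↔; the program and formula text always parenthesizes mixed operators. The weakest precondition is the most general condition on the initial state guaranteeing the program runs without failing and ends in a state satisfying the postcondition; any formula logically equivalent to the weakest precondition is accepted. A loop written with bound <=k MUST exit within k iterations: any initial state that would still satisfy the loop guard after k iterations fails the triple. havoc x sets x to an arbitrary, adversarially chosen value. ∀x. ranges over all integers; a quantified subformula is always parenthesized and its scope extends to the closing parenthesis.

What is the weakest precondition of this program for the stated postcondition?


Working backward. After the program, the postcondition k - 5 < k must hold; in canonical form it is true.
Before k := cnt + 4: true
Before the loop (bound <=2), unroll the exhaustion recursion (WP_0 = exit-now case; WP_j = one more guarded iteration, up to j = 2):
  WP_0: ¬(k ≥ cnt - 2)
  WP_1: k ≥ cnt - 2 → (∀k_1. (¬(k_1 ≥ cnt - 2)))
  WP_2: k ≥ cnt - 2 → (∀k_2. (k_2 ≥ cnt - 2 → (∀k_1. (¬(k_1 ≥ cnt - 2)))))
So before the loop: k ≥ cnt - 2 → (∀k_2. (k_2 ≥ cnt - 2 → (∀k_1. (¬(k_1 ≥ cnt - 2)))))
Answer: WP = k ≥ cnt - 2 → (∀k_2. (k_2 ≥ cnt - 2 → (∀k_1. (¬(k_1 ≥ cnt - 2)))))


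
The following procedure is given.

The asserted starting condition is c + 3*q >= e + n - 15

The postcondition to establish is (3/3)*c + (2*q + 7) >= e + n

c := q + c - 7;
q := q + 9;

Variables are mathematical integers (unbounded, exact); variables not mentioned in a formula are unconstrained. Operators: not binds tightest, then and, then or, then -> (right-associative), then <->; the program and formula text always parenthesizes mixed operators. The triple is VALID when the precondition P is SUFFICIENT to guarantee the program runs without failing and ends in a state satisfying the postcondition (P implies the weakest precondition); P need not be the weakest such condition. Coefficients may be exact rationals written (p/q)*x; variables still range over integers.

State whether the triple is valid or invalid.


Working backward. After the program, the postcondition (3/3)*c + (2*q + 7) >= e + n must hold; in canonical form it is c + 2*q >= e + n - 7.
Before q := q + 9: c + 2*q >= e + n - 25
Before c := q + c - 7: c + 3*q >= e + n - 18
The weakest precondition is c + 3*q >= e + n - 18.
Check whether c + 3*q >= e + n - 15 implies it.
Every state satisfying the precondition satisfies the weakest precondition: the implication holds.
Answer: valid


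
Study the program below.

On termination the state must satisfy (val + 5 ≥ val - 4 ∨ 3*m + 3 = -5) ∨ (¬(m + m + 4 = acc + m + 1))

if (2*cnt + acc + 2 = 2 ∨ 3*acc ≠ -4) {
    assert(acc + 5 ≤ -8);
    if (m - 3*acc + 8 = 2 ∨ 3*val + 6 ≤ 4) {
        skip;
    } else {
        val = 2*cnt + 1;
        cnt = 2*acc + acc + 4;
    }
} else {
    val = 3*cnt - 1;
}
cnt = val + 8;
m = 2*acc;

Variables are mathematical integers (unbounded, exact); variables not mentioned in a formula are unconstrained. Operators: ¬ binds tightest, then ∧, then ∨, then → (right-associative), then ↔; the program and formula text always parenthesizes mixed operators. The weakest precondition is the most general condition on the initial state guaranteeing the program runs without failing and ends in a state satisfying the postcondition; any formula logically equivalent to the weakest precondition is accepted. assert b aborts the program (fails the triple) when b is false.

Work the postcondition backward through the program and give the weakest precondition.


Working backward. After the program, the postcondition (val + 5 ≥ val - 4 ∨ 3*m + 3 = -5) ∨ (¬(m + m + 4 = acc + m + 1)) must hold; in canonical form it is true.
Before m := 2*acc: true
Before cnt := val + 8: true
Then branch requires acc ≤ -13; else branch requires true.
Before the if: (acc + 2*cnt = 0 ∨ 3*acc ≠ -4) → acc ≤ -13
Answer: WP = (acc + 2*cnt = 0 ∨ 3*acc ≠ -4) → acc ≤ -13
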